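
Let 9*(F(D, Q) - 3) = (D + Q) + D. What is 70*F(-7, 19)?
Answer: 2240/9 ≈ 248.89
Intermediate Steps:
F(D, Q) = 3 + Q/9 + 2*D/9 (F(D, Q) = 3 + ((D + Q) + D)/9 = 3 + (Q + 2*D)/9 = 3 + (Q/9 + 2*D/9) = 3 + Q/9 + 2*D/9)
70*F(-7, 19) = 70*(3 + (⅑)*19 + (2/9)*(-7)) = 70*(3 + 19/9 - 14/9) = 70*(32/9) = 2240/9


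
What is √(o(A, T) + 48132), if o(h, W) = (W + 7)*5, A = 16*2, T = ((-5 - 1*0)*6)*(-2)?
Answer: √48467 ≈ 220.15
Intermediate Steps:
T = 60 (T = ((-5 + 0)*6)*(-2) = -5*6*(-2) = -30*(-2) = 60)
A = 32
o(h, W) = 35 + 5*W (o(h, W) = (7 + W)*5 = 35 + 5*W)
√(o(A, T) + 48132) = √((35 + 5*60) + 48132) = √((35 + 300) + 48132) = √(335 + 48132) = √48467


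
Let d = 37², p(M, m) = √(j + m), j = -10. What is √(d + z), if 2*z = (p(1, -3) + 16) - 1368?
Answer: √(2772 + 2*I*√13)/2 ≈ 26.325 + 0.034241*I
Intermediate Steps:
p(M, m) = √(-10 + m)
d = 1369
z = -676 + I*√13/2 (z = ((√(-10 - 3) + 16) - 1368)/2 = ((√(-13) + 16) - 1368)/2 = ((I*√13 + 16) - 1368)/2 = ((16 + I*√13) - 1368)/2 = (-1352 + I*√13)/2 = -676 + I*√13/2 ≈ -676.0 + 1.8028*I)
√(d + z) = √(1369 + (-676 + I*√13/2)) = √(693 + I*√13/2)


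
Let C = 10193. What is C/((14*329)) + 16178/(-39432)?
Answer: 81853627/45405948 ≈ 1.8027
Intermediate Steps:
C/((14*329)) + 16178/(-39432) = 10193/((14*329)) + 16178/(-39432) = 10193/4606 + 16178*(-1/39432) = 10193*(1/4606) - 8089/19716 = 10193/4606 - 8089/19716 = 81853627/45405948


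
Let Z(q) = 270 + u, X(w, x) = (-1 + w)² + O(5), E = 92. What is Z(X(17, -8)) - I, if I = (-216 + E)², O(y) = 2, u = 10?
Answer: -15096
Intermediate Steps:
X(w, x) = 2 + (-1 + w)² (X(w, x) = (-1 + w)² + 2 = 2 + (-1 + w)²)
Z(q) = 280 (Z(q) = 270 + 10 = 280)
I = 15376 (I = (-216 + 92)² = (-124)² = 15376)
Z(X(17, -8)) - I = 280 - 1*15376 = 280 - 15376 = -15096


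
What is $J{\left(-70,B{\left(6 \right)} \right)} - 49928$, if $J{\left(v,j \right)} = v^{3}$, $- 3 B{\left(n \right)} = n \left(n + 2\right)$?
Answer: $-392928$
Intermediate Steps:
$B{\left(n \right)} = - \frac{n \left(2 + n\right)}{3}$ ($B{\left(n \right)} = - \frac{n \left(n + 2\right)}{3} = - \frac{n \left(2 + n\right)}{3}$)
$J{\left(-70,B{\left(6 \right)} \right)} - 49928 = \left(-70\right)^{3} - 49928 = -343000 - 49928 = -392928$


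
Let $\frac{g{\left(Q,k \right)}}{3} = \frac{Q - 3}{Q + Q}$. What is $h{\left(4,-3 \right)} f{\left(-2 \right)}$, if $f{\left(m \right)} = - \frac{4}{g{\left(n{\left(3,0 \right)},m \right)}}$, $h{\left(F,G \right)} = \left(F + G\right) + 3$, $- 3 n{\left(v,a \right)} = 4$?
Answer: $- \frac{128}{39} \approx -3.2821$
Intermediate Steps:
$n{\left(v,a \right)} = - \frac{4}{3}$ ($n{\left(v,a \right)} = \left(- \frac{1}{3}\right) 4 = - \frac{4}{3}$)
$g{\left(Q,k \right)} = \frac{3 \left(-3 + Q\right)}{2 Q}$ ($g{\left(Q,k \right)} = 3 \frac{Q - 3}{Q + Q} = 3 \frac{-3 + Q}{2 Q} = \frac{3 \left(-3 + Q\right)}{2 Q}$)
$h{\left(F,G \right)} = 3 + F + G$
$f{\left(m \right)} = - \frac{32}{39}$ ($f{\left(m \right)} = - \frac{4}{\frac{3}{2} \frac{1}{- \frac{4}{3}} \left(-3 - \frac{4}{3}\right)} = - \frac{4}{\frac{3}{2} \left(- \frac{3}{4}\right) \left(- \frac{13}{3}\right)} = - \frac{4}{\frac{39}{8}} = \left(-4\right) \frac{8}{39} = - \frac{32}{39}$)
$h{\left(4,-3 \right)} f{\left(-2 \right)} = \left(3 + 4 - 3\right) \left(- \frac{32}{39}\right) = 4 \left(- \frac{32}{39}\right) = - \frac{128}{39}$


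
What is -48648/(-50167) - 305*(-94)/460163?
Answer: 23824297514/23084997221 ≈ 1.0320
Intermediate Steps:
-48648/(-50167) - 305*(-94)/460163 = -48648*(-1/50167) + 28670*(1/460163) = 48648/50167 + 28670/460163 = 23824297514/23084997221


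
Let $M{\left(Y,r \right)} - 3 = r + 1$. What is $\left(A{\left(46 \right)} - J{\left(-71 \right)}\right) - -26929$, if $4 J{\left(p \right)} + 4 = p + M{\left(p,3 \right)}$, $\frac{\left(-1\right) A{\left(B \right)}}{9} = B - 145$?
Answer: $27837$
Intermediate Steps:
$A{\left(B \right)} = 1305 - 9 B$ ($A{\left(B \right)} = - 9 \left(B - 145\right) = - 9 \left(-145 + B\right) = 1305 - 9 B$)
$M{\left(Y,r \right)} = 4 + r$ ($M{\left(Y,r \right)} = 3 + \left(r + 1\right) = 3 + \left(1 + r\right) = 4 + r$)
$J{\left(p \right)} = \frac{3}{4} + \frac{p}{4}$ ($J{\left(p \right)} = -1 + \frac{p + \left(4 + 3\right)}{4} = -1 + \frac{p + 7}{4} = -1 + \frac{7 + p}{4} = -1 + \left(\frac{7}{4} + \frac{p}{4}\right) = \frac{3}{4} + \frac{p}{4}$)
$\left(A{\left(46 \right)} - J{\left(-71 \right)}\right) - -26929 = \left(\left(1305 - 414\right) - \left(\frac{3}{4} + \frac{1}{4} \left(-71\right)\right)\right) - -26929 = \left(\left(1305 - 414\right) - \left(\frac{3}{4} - \frac{71}{4}\right)\right) + 26929 = \left(891 - -17\right) + 26929 = \left(891 + 17\right) + 26929 = 908 + 26929 = 27837$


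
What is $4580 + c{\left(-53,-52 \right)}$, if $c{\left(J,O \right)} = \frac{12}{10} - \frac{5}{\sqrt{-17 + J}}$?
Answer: $\frac{22906}{5} + \frac{i \sqrt{70}}{14} \approx 4581.2 + 0.59761 i$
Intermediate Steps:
$c{\left(J,O \right)} = \frac{6}{5} - \frac{5}{\sqrt{-17 + J}}$ ($c{\left(J,O \right)} = 12 \cdot \frac{1}{10} - \frac{5}{\sqrt{-17 + J}} = \frac{6}{5} - \frac{5}{\sqrt{-17 + J}}$)
$4580 + c{\left(-53,-52 \right)} = 4580 + \left(\frac{6}{5} - \frac{5}{\sqrt{-17 - 53}}\right) = 4580 + \left(\frac{6}{5} - \frac{5}{i \sqrt{70}}\right) = 4580 + \left(\frac{6}{5} - 5 \left(- \frac{i \sqrt{70}}{70}\right)\right) = 4580 + \left(\frac{6}{5} + \frac{i \sqrt{70}}{14}\right) = \frac{22906}{5} + \frac{i \sqrt{70}}{14}$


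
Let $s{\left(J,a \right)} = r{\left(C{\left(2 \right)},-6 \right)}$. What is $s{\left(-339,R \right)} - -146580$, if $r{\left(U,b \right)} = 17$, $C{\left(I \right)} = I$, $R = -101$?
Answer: $146597$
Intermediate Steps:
$s{\left(J,a \right)} = 17$
$s{\left(-339,R \right)} - -146580 = 17 - -146580 = 17 + \left(-45507 + 192087\right) = 17 + 146580 = 146597$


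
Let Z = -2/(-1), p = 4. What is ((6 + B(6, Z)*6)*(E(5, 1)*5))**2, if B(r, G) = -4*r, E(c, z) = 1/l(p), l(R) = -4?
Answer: 119025/4 ≈ 29756.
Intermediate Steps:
Z = 2 (Z = -2*(-1) = 2)
E(c, z) = -1/4 (E(c, z) = 1/(-4) = -1/4)
((6 + B(6, Z)*6)*(E(5, 1)*5))**2 = ((6 - 4*6*6)*(-1/4*5))**2 = ((6 - 24*6)*(-5/4))**2 = ((6 - 144)*(-5/4))**2 = (-138*(-5/4))**2 = (345/2)**2 = 119025/4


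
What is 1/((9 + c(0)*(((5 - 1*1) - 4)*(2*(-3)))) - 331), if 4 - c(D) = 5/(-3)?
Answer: -1/322 ≈ -0.0031056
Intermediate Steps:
c(D) = 17/3 (c(D) = 4 - 5/(-3) = 4 - 5*(-1)/3 = 4 - 1*(-5/3) = 4 + 5/3 = 17/3)
1/((9 + c(0)*(((5 - 1*1) - 4)*(2*(-3)))) - 331) = 1/((9 + 17*(((5 - 1*1) - 4)*(2*(-3)))/3) - 331) = 1/((9 + 17*(((5 - 1) - 4)*(-6))/3) - 331) = 1/((9 + 17*((4 - 4)*(-6))/3) - 331) = 1/((9 + 17*(0*(-6))/3) - 331) = 1/((9 + (17/3)*0) - 331) = 1/((9 + 0) - 331) = 1/(9 - 331) = 1/(-322) = -1/322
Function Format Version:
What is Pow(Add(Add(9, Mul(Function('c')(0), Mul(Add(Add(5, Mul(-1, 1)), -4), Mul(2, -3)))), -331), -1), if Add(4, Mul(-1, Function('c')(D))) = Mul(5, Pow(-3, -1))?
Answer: Rational(-1, 322) ≈ -0.0031056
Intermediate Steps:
Function('c')(D) = Rational(17, 3) (Function('c')(D) = Add(4, Mul(-1, Mul(5, Pow(-3, -1)))) = Add(4, Mul(-1, Mul(5, Rational(-1, 3)))) = Add(4, Mul(-1, Rational(-5, 3))) = Add(4, Rational(5, 3)) = Rational(17, 3))
Pow(Add(Add(9, Mul(Function('c')(0), Mul(Add(Add(5, Mul(-1, 1)), -4), Mul(2, -3)))), -331), -1) = Pow(Add(Add(9, Mul(Rational(17, 3), Mul(Add(Add(5, Mul(-1, 1)), -4), Mul(2, -3)))), -331), -1) = Pow(Add(Add(9, Mul(Rational(17, 3), Mul(Add(Add(5, -1), -4), -6))), -331), -1) = Pow(Add(Add(9, Mul(Rational(17, 3), Mul(Add(4, -4), -6))), -331), -1) = Pow(Add(Add(9, Mul(Rational(17, 3), Mul(0, -6))), -331), -1) = Pow(Add(Add(9, Mul(Rational(17, 3), 0)), -331), -1) = Pow(Add(Add(9, 0), -331), -1) = Pow(Add(9, -331), -1) = Pow(-322, -1) = Rational(-1, 322)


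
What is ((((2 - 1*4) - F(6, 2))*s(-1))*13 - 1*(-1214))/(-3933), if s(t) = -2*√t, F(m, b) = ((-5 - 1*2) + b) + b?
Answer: -1214/3933 + 26*I/3933 ≈ -0.30867 + 0.0066107*I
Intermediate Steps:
F(m, b) = -7 + 2*b (F(m, b) = ((-5 - 2) + b) + b = (-7 + b) + b = -7 + 2*b)
((((2 - 1*4) - F(6, 2))*s(-1))*13 - 1*(-1214))/(-3933) = ((((2 - 1*4) - (-7 + 2*2))*(-2*I))*13 - 1*(-1214))/(-3933) = ((((2 - 4) - (-7 + 4))*(-2*I))*13 + 1214)*(-1/3933) = (((-2 - 1*(-3))*(-2*I))*13 + 1214)*(-1/3933) = (((-2 + 3)*(-2*I))*13 + 1214)*(-1/3933) = ((1*(-2*I))*13 + 1214)*(-1/3933) = (-2*I*13 + 1214)*(-1/3933) = (-26*I + 1214)*(-1/3933) = (1214 - 26*I)*(-1/3933) = -1214/3933 + 26*I/3933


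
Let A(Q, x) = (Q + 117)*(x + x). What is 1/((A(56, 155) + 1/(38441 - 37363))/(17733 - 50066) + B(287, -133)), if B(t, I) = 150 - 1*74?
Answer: 34854974/2591164883 ≈ 0.013451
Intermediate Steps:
A(Q, x) = 2*x*(117 + Q) (A(Q, x) = (117 + Q)*(2*x) = 2*x*(117 + Q))
B(t, I) = 76 (B(t, I) = 150 - 74 = 76)
1/((A(56, 155) + 1/(38441 - 37363))/(17733 - 50066) + B(287, -133)) = 1/((2*155*(117 + 56) + 1/(38441 - 37363))/(17733 - 50066) + 76) = 1/((2*155*173 + 1/1078)/(-32333) + 76) = 1/((53630 + 1/1078)*(-1/32333) + 76) = 1/((57813141/1078)*(-1/32333) + 76) = 1/(-57813141/34854974 + 76) = 1/(2591164883/34854974) = 34854974/2591164883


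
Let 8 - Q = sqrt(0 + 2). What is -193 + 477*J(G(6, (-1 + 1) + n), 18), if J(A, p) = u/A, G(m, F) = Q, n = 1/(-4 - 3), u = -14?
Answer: -32695/31 - 3339*sqrt(2)/31 ≈ -1207.0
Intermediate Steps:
n = -1/7 (n = 1/(-7) = -1/7 ≈ -0.14286)
Q = 8 - sqrt(2) (Q = 8 - sqrt(0 + 2) = 8 - sqrt(2) ≈ 6.5858)
G(m, F) = 8 - sqrt(2)
J(A, p) = -14/A
-193 + 477*J(G(6, (-1 + 1) + n), 18) = -193 + 477*(-14/(8 - sqrt(2))) = -193 - 6678/(8 - sqrt(2))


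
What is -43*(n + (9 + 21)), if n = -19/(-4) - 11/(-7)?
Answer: -43731/28 ≈ -1561.8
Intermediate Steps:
n = 177/28 (n = -19*(-¼) - 11*(-⅐) = 19/4 + 11/7 = 177/28 ≈ 6.3214)
-43*(n + (9 + 21)) = -43*(177/28 + (9 + 21)) = -43*(177/28 + 30) = -43*1017/28 = -43731/28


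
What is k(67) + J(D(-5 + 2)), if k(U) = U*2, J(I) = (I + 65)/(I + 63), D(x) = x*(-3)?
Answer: 4861/36 ≈ 135.03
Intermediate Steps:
D(x) = -3*x
J(I) = (65 + I)/(63 + I)
k(U) = 2*U
k(67) + J(D(-5 + 2)) = 2*67 + (65 - 3*(-5 + 2))/(63 - 3*(-5 + 2)) = 134 + (65 - 3*(-3))/(63 - 3*(-3)) = 134 + (65 + 9)/(63 + 9) = 134 + 74/72 = 134 + (1/72)*74 = 134 + 37/36 = 4861/36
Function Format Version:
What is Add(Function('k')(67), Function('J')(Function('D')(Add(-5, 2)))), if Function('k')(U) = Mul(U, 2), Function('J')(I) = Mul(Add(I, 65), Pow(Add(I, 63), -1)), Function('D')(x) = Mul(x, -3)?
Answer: Rational(4861, 36) ≈ 135.03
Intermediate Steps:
Function('D')(x) = Mul(-3, x)
Function('J')(I) = Mul(Pow(Add(63, I), -1), Add(65, I)) (Function('J')(I) = Mul(Add(65, I), Pow(Add(63, I), -1)) = Mul(Pow(Add(63, I), -1), Add(65, I)))
Function('k')(U) = Mul(2, U)
Add(Function('k')(67), Function('J')(Function('D')(Add(-5, 2)))) = Add(Mul(2, 67), Mul(Pow(Add(63, Mul(-3, Add(-5, 2))), -1), Add(65, Mul(-3, Add(-5, 2))))) = Add(134, Mul(Pow(Add(63, Mul(-3, -3)), -1), Add(65, Mul(-3, -3)))) = Add(134, Mul(Pow(Add(63, 9), -1), Add(65, 9))) = Add(134, Mul(Pow(72, -1), 74)) = Add(134, Mul(Rational(1, 72), 74)) = Add(134, Rational(37, 36)) = Rational(4861, 36)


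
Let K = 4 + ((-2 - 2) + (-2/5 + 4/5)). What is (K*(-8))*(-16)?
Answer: 256/5 ≈ 51.200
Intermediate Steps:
K = ⅖ (K = 4 + (-4 + (-2*⅕ + 4*(⅕))) = 4 + (-4 + (-⅖ + ⅘)) = 4 + (-4 + ⅖) = 4 - 18/5 = ⅖ ≈ 0.40000)
(K*(-8))*(-16) = ((⅖)*(-8))*(-16) = -16/5*(-16) = 256/5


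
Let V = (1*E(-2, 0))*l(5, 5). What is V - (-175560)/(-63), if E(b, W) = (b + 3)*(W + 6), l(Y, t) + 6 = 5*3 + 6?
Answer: -8090/3 ≈ -2696.7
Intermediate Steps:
l(Y, t) = 15 (l(Y, t) = -6 + (5*3 + 6) = -6 + (15 + 6) = -6 + 21 = 15)
E(b, W) = (3 + b)*(6 + W)
V = 90 (V = (1*(18 + 3*0 + 6*(-2) + 0*(-2)))*15 = (1*(18 + 0 - 12 + 0))*15 = (1*6)*15 = 6*15 = 90)
V - (-175560)/(-63) = 90 - (-175560)/(-63) = 90 - (-175560)*(-1)/63 = 90 - 418*20/3 = 90 - 8360/3 = -8090/3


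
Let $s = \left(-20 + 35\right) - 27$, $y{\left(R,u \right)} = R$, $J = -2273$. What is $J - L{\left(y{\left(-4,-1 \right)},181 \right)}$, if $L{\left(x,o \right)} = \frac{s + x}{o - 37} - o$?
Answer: $- \frac{18827}{9} \approx -2091.9$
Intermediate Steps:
$s = -12$ ($s = 15 - 27 = -12$)
$L{\left(x,o \right)} = - o + \frac{-12 + x}{-37 + o}$ ($L{\left(x,o \right)} = \frac{-12 + x}{o - 37} - o = \frac{-12 + x}{-37 + o} - o = - o + \frac{-12 + x}{-37 + o}$)
$J - L{\left(y{\left(-4,-1 \right)},181 \right)} = -2273 - \frac{-12 - 4 - 181^{2} + 37 \cdot 181}{-37 + 181} = -2273 - \frac{-12 - 4 - 32761 + 6697}{144} = -2273 - \frac{1}{144} \left(-26080\right) = -2273 - - \frac{1630}{9} = -2273 + \frac{1630}{9} = - \frac{18827}{9}$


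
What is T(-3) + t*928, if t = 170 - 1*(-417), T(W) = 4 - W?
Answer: 544743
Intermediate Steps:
t = 587 (t = 170 + 417 = 587)
T(-3) + t*928 = (4 - 1*(-3)) + 587*928 = (4 + 3) + 544736 = 7 + 544736 = 544743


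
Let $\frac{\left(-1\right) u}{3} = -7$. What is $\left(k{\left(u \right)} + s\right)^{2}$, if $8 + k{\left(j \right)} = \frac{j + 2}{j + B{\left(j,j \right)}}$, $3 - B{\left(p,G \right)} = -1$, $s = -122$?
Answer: $\frac{10413529}{625} \approx 16662.0$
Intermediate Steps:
$B{\left(p,G \right)} = 4$ ($B{\left(p,G \right)} = 3 - -1 = 3 + 1 = 4$)
$u = 21$ ($u = \left(-3\right) \left(-7\right) = 21$)
$k{\left(j \right)} = -8 + \frac{2 + j}{4 + j}$ ($k{\left(j \right)} = -8 + \frac{j + 2}{j + 4} = -8 + \frac{2 + j}{4 + j}$)
$\left(k{\left(u \right)} + s\right)^{2} = \left(\frac{-30 - 147}{4 + 21} - 122\right)^{2} = \left(\frac{-30 - 147}{25} - 122\right)^{2} = \left(\frac{1}{25} \left(-177\right) - 122\right)^{2} = \left(- \frac{177}{25} - 122\right)^{2} = \left(- \frac{3227}{25}\right)^{2} = \frac{10413529}{625}$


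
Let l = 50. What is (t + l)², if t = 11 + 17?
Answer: 6084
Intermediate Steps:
t = 28
(t + l)² = (28 + 50)² = 78² = 6084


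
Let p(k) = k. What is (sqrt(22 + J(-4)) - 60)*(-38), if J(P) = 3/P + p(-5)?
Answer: 2280 - 19*sqrt(65) ≈ 2126.8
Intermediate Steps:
J(P) = -5 + 3/P (J(P) = 3/P - 5 = -5 + 3/P)
(sqrt(22 + J(-4)) - 60)*(-38) = (sqrt(22 + (-5 + 3/(-4))) - 60)*(-38) = (sqrt(22 + (-5 + 3*(-1/4))) - 60)*(-38) = (sqrt(22 + (-5 - 3/4)) - 60)*(-38) = (sqrt(22 - 23/4) - 60)*(-38) = (sqrt(65/4) - 60)*(-38) = (sqrt(65)/2 - 60)*(-38) = (-60 + sqrt(65)/2)*(-38) = 2280 - 19*sqrt(65)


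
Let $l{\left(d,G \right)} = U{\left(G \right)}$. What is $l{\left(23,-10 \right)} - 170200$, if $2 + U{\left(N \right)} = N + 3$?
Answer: $-170209$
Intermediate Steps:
$U{\left(N \right)} = 1 + N$ ($U{\left(N \right)} = -2 + \left(N + 3\right) = -2 + \left(3 + N\right) = 1 + N$)
$l{\left(d,G \right)} = 1 + G$
$l{\left(23,-10 \right)} - 170200 = \left(1 - 10\right) - 170200 = -9 - 170200 = -170209$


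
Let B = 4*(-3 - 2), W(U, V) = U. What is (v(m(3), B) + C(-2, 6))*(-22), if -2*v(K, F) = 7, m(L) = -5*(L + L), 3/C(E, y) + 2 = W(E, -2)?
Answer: 187/2 ≈ 93.500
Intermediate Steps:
C(E, y) = 3/(-2 + E)
m(L) = -10*L
B = -20 (B = 4*(-5) = -20)
v(K, F) = -7/2 (v(K, F) = -1/2*7 = -7/2)
(v(m(3), B) + C(-2, 6))*(-22) = (-7/2 + 3/(-2 - 2))*(-22) = (-7/2 + 3/(-4))*(-22) = (-7/2 + 3*(-1/4))*(-22) = (-7/2 - 3/4)*(-22) = -17/4*(-22) = 187/2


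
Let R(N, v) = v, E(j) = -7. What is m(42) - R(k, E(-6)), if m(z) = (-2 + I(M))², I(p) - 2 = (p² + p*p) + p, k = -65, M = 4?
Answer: 1303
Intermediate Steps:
I(p) = 2 + p + 2*p² (I(p) = 2 + ((p² + p*p) + p) = 2 + ((p² + p²) + p) = 2 + (2*p² + p) = 2 + (p + 2*p²) = 2 + p + 2*p²)
m(z) = 1296 (m(z) = (-2 + (2 + 4 + 2*4²))² = (-2 + (2 + 4 + 2*16))² = (-2 + (2 + 4 + 32))² = (-2 + 38)² = 36² = 1296)
m(42) - R(k, E(-6)) = 1296 - 1*(-7) = 1296 + 7 = 1303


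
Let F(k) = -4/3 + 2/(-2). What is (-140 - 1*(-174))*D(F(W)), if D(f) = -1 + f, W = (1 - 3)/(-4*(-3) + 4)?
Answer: -340/3 ≈ -113.33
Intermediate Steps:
W = -1/8 (W = -2/(12 + 4) = -2/16 = -2*1/16 = -1/8 ≈ -0.12500)
F(k) = -7/3 (F(k) = -4*1/3 + 2*(-1/2) = -4/3 - 1 = -7/3)
(-140 - 1*(-174))*D(F(W)) = (-140 - 1*(-174))*(-1 - 7/3) = (-140 + 174)*(-10/3) = 34*(-10/3) = -340/3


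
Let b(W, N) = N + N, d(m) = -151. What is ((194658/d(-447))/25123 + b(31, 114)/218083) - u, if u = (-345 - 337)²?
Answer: -384803536455390286/827313780559 ≈ -4.6512e+5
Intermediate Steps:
b(W, N) = 2*N
u = 465124 (u = (-682)² = 465124)
((194658/d(-447))/25123 + b(31, 114)/218083) - u = ((194658/(-151))/25123 + (2*114)/218083) - 1*465124 = ((194658*(-1/151))*(1/25123) + 228*(1/218083)) - 465124 = (-194658/151*1/25123 + 228/218083) - 465124 = (-194658/3793573 + 228/218083) - 465124 = -41586665970/827313780559 - 465124 = -384803536455390286/827313780559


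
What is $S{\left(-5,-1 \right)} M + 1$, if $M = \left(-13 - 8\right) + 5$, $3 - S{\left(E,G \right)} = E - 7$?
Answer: $-239$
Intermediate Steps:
$S{\left(E,G \right)} = 10 - E$ ($S{\left(E,G \right)} = 3 - \left(E - 7\right) = 3 - \left(-7 + E\right) = 10 - E$)
$M = -16$ ($M = -21 + 5 = -16$)
$S{\left(-5,-1 \right)} M + 1 = \left(10 - -5\right) \left(-16\right) + 1 = \left(10 + 5\right) \left(-16\right) + 1 = 15 \left(-16\right) + 1 = -240 + 1 = -239$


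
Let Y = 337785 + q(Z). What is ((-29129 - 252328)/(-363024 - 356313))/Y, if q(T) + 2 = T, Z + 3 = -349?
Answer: 31273/26969622583 ≈ 1.1596e-6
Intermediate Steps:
Z = -352 (Z = -3 - 349 = -352)
q(T) = -2 + T
Y = 337431 (Y = 337785 + (-2 - 352) = 337785 - 354 = 337431)
((-29129 - 252328)/(-363024 - 356313))/Y = ((-29129 - 252328)/(-363024 - 356313))/337431 = -281457/(-719337)*(1/337431) = -281457*(-1/719337)*(1/337431) = (93819/239779)*(1/337431) = 31273/26969622583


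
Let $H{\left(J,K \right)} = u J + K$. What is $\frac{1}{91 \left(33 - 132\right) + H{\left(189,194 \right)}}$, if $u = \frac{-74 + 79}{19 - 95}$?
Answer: $- \frac{76}{670885} \approx -0.00011328$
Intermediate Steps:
$u = - \frac{5}{76}$ ($u = \frac{5}{-76} = 5 \left(- \frac{1}{76}\right) = - \frac{5}{76} \approx -0.065789$)
$H{\left(J,K \right)} = K - \frac{5 J}{76}$ ($H{\left(J,K \right)} = - \frac{5 J}{76} + K = K - \frac{5 J}{76}$)
$\frac{1}{91 \left(33 - 132\right) + H{\left(189,194 \right)}} = \frac{1}{91 \left(33 - 132\right) + \left(194 - \frac{945}{76}\right)} = \frac{1}{91 \left(-99\right) + \left(194 - \frac{945}{76}\right)} = \frac{1}{-9009 + \frac{13799}{76}} = \frac{1}{- \frac{670885}{76}} = - \frac{76}{670885}$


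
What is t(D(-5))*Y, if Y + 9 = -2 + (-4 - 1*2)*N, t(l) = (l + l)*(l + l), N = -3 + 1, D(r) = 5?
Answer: 100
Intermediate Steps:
N = -2
t(l) = 4*l**2 (t(l) = (2*l)*(2*l) = 4*l**2)
Y = 1 (Y = -9 + (-2 + (-4 - 1*2)*(-2)) = -9 + (-2 + (-4 - 2)*(-2)) = -9 + (-2 - 6*(-2)) = -9 + (-2 + 12) = -9 + 10 = 1)
t(D(-5))*Y = (4*5**2)*1 = (4*25)*1 = 100*1 = 100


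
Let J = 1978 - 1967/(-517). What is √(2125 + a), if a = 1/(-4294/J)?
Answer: √10470556535597686/2219998 ≈ 46.093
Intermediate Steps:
J = 1024593/517 (J = 1978 - 1967*(-1/517) = 1978 + 1967/517 = 1024593/517 ≈ 1981.8)
a = -1024593/2219998 (a = 1/(-4294/1024593/517) = 1/(-4294*517/1024593) = 1/(-2219998/1024593) = -1024593/2219998 ≈ -0.46153)
√(2125 + a) = √(2125 - 1024593/2219998) = √(4716471157/2219998) = √10470556535597686/2219998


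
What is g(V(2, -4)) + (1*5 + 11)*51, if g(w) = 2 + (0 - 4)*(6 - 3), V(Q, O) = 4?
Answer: 806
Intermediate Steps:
g(w) = -10 (g(w) = 2 - 4*3 = 2 - 12 = -10)
g(V(2, -4)) + (1*5 + 11)*51 = -10 + (1*5 + 11)*51 = -10 + (5 + 11)*51 = -10 + 16*51 = -10 + 816 = 806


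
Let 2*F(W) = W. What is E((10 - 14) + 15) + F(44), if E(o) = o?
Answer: 33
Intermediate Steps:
F(W) = W/2
E((10 - 14) + 15) + F(44) = ((10 - 14) + 15) + (½)*44 = (-4 + 15) + 22 = 11 + 22 = 33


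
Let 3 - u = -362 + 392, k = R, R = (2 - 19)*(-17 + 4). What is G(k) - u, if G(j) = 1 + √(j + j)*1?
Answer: 28 + √442 ≈ 49.024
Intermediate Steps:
R = 221 (R = -17*(-13) = 221)
k = 221
u = -27 (u = 3 - (-362 + 392) = 3 - 1*30 = 3 - 30 = -27)
G(j) = 1 + √2*√j (G(j) = 1 + √(2*j)*1 = 1 + (√2*√j)*1 = 1 + √2*√j)
G(k) - u = (1 + √2*√221) - 1*(-27) = (1 + √442) + 27 = 28 + √442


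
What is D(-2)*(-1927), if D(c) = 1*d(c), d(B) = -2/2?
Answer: 1927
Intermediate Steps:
d(B) = -1 (d(B) = -2*½ = -1)
D(c) = -1 (D(c) = 1*(-1) = -1)
D(-2)*(-1927) = -1*(-1927) = 1927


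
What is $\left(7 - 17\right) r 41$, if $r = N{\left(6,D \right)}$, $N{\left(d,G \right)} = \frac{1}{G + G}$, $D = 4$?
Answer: $- \frac{205}{4} \approx -51.25$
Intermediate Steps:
$N{\left(d,G \right)} = \frac{1}{2 G}$
$r = \frac{1}{8}$ ($r = \frac{1}{2 \cdot 4} = \frac{1}{2} \cdot \frac{1}{4} = \frac{1}{8} \approx 0.125$)
$\left(7 - 17\right) r 41 = \left(7 - 17\right) \frac{1}{8} \cdot 41 = \left(-10\right) \frac{1}{8} \cdot 41 = \left(- \frac{5}{4}\right) 41 = - \frac{205}{4}$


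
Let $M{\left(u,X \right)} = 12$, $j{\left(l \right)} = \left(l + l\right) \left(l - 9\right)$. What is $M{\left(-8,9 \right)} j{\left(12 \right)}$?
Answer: $864$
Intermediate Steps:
$j{\left(l \right)} = 2 l \left(-9 + l\right)$
$M{\left(-8,9 \right)} j{\left(12 \right)} = 12 \cdot 2 \cdot 12 \left(-9 + 12\right) = 12 \cdot 2 \cdot 12 \cdot 3 = 12 \cdot 72 = 864$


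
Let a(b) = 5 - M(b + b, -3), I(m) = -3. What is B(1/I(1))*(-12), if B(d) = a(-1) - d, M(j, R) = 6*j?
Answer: -208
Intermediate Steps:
a(b) = 5 - 12*b (a(b) = 5 - 6*(b + b) = 5 - 6*2*b = 5 - 12*b)
B(d) = 17 - d (B(d) = (5 - 12*(-1)) - d = (5 + 12) - d = 17 - d)
B(1/I(1))*(-12) = (17 - 1/(-3))*(-12) = (17 - 1*(-⅓))*(-12) = (17 + ⅓)*(-12) = (52/3)*(-12) = -208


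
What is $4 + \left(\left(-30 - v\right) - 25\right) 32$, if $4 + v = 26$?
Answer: $-2460$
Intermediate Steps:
$v = 22$ ($v = -4 + 26 = 22$)
$4 + \left(\left(-30 - v\right) - 25\right) 32 = 4 + \left(\left(-30 - 22\right) - 25\right) 32 = 4 + \left(-52 - 25\right) 32 = 4 - 2464 = -2460$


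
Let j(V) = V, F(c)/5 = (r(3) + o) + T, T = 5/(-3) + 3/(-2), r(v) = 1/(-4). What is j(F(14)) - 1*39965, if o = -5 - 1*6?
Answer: -480445/12 ≈ -40037.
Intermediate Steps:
r(v) = -1/4
T = -19/6 (T = 5*(-1/3) + 3*(-1/2) = -5/3 - 3/2 = -19/6 ≈ -3.1667)
o = -11 (o = -5 - 6 = -11)
F(c) = -865/12 (F(c) = 5*((-1/4 - 11) - 19/6) = 5*(-45/4 - 19/6) = 5*(-173/12) = -865/12)
j(F(14)) - 1*39965 = -865/12 - 1*39965 = -865/12 - 39965 = -480445/12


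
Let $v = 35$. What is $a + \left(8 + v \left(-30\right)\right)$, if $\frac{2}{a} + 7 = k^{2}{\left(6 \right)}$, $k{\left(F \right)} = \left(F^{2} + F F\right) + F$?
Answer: $- \frac{6332232}{6077} \approx -1042.0$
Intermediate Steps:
$k{\left(F \right)} = F + 2 F^{2}$ ($k{\left(F \right)} = \left(F^{2} + F^{2}\right) + F = 2 F^{2} + F = F + 2 F^{2}$)
$a = \frac{2}{6077}$ ($a = \frac{2}{-7 + \left(6 \left(1 + 2 \cdot 6\right)\right)^{2}} = \frac{2}{-7 + \left(6 \left(1 + 12\right)\right)^{2}} = \frac{2}{-7 + \left(6 \cdot 13\right)^{2}} = \frac{2}{-7 + 78^{2}} = \frac{2}{-7 + 6084} = \frac{2}{6077} \approx 0.00032911$)
$a + \left(8 + v \left(-30\right)\right) = \frac{2}{6077} + \left(8 + 35 \left(-30\right)\right) = \frac{2}{6077} + \left(8 - 1050\right) = \frac{2}{6077} - 1042 = - \frac{6332232}{6077}$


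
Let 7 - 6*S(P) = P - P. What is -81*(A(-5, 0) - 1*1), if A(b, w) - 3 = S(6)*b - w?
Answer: 621/2 ≈ 310.50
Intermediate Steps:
S(P) = 7/6 (S(P) = 7/6 - (P - P)/6 = 7/6 - ⅙*0 = 7/6 + 0 = 7/6)
A(b, w) = 3 - w + 7*b/6 (A(b, w) = 3 + (7*b/6 - w) = 3 + (-w + 7*b/6) = 3 - w + 7*b/6)
-81*(A(-5, 0) - 1*1) = -81*((3 - 1*0 + (7/6)*(-5)) - 1*1) = -81*((3 + 0 - 35/6) - 1) = -81*(-17/6 - 1) = -81*(-23/6) = 621/2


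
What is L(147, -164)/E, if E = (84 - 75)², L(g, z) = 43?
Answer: 43/81 ≈ 0.53086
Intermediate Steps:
E = 81 (E = 9² = 81)
L(147, -164)/E = 43/81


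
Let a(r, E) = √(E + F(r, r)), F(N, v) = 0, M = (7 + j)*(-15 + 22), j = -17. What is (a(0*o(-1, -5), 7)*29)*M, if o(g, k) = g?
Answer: -2030*√7 ≈ -5370.9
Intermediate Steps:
M = -70 (M = (7 - 17)*(-15 + 22) = -10*7 = -70)
a(r, E) = √E (a(r, E) = √(E + 0) = √E)
(a(0*o(-1, -5), 7)*29)*M = (√7*29)*(-70) = (29*√7)*(-70) = -2030*√7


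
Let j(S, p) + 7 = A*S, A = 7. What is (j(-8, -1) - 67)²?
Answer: 16900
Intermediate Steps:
j(S, p) = -7 + 7*S
(j(-8, -1) - 67)² = ((-7 + 7*(-8)) - 67)² = ((-7 - 56) - 67)² = (-63 - 67)² = (-130)² = 16900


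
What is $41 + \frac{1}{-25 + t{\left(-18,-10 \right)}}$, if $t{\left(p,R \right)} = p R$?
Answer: $\frac{6356}{155} \approx 41.006$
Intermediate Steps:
$t{\left(p,R \right)} = R p$
$41 + \frac{1}{-25 + t{\left(-18,-10 \right)}} = 41 + \frac{1}{-25 - -180} = 41 + \frac{1}{-25 + 180} = 41 + \frac{1}{155} = \frac{6356}{155}$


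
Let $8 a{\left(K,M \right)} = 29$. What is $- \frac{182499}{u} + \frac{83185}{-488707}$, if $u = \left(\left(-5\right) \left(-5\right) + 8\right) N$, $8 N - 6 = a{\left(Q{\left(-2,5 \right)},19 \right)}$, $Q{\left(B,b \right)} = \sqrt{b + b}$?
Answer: $- \frac{1902759285279}{413934829} \approx -4596.8$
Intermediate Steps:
$Q{\left(B,b \right)} = \sqrt{2} \sqrt{b}$ ($Q{\left(B,b \right)} = \sqrt{2 b} = \sqrt{2} \sqrt{b}$)
$a{\left(K,M \right)} = \frac{29}{8}$ ($a{\left(K,M \right)} = \frac{1}{8} \cdot 29 = \frac{29}{8}$)
$N = \frac{77}{64}$ ($N = \frac{3}{4} + \frac{1}{8} \cdot \frac{29}{8} = \frac{3}{4} + \frac{29}{64} = \frac{77}{64} \approx 1.2031$)
$u = \frac{2541}{64}$ ($u = \left(\left(-5\right) \left(-5\right) + 8\right) \frac{77}{64} = \left(25 + 8\right) \frac{77}{64} = 33 \cdot \frac{77}{64} = \frac{2541}{64} \approx 39.703$)
$- \frac{182499}{u} + \frac{83185}{-488707} = - \frac{182499}{\frac{2541}{64}} + \frac{83185}{-488707} = \left(-182499\right) \frac{64}{2541} + 83185 \left(- \frac{1}{488707}\right) = - \frac{3893312}{847} - \frac{83185}{488707} = - \frac{1902759285279}{413934829}$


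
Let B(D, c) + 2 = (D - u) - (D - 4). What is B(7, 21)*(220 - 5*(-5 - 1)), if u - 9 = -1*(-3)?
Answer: -2500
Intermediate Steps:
u = 12 (u = 9 - 1*(-3) = 9 + 3 = 12)
B(D, c) = -10 (B(D, c) = -2 + ((D - 1*12) - (D - 4)) = -2 + ((D - 12) - (-4 + D)) = -2 + ((-12 + D) + (4 - D)) = -2 - 8 = -10)
B(7, 21)*(220 - 5*(-5 - 1)) = -10*(220 - 5*(-5 - 1)) = -10*(220 - 5*(-6)) = -10*(220 + 30) = -10*250 = -2500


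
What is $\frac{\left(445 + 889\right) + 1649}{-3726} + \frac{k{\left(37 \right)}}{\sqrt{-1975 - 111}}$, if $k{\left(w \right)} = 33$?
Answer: $- \frac{2983}{3726} - \frac{33 i \sqrt{2086}}{2086} \approx -0.80059 - 0.72253 i$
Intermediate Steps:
$\frac{\left(445 + 889\right) + 1649}{-3726} + \frac{k{\left(37 \right)}}{\sqrt{-1975 - 111}} = \frac{\left(445 + 889\right) + 1649}{-3726} + \frac{33}{\sqrt{-1975 - 111}} = \left(1334 + 1649\right) \left(- \frac{1}{3726}\right) + \frac{33}{\sqrt{-2086}} = 2983 \left(- \frac{1}{3726}\right) + \frac{33}{i \sqrt{2086}} = - \frac{2983}{3726} + 33 \left(- \frac{i \sqrt{2086}}{2086}\right) = - \frac{2983}{3726} - \frac{33 i \sqrt{2086}}{2086}$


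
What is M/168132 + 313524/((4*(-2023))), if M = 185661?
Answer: -4267587363/113377012 ≈ -37.641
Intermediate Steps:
M/168132 + 313524/((4*(-2023))) = 185661/168132 + 313524/((4*(-2023))) = 185661*(1/168132) + 313524/(-8092) = 61887/56044 + 313524*(-1/8092) = 61887/56044 - 78381/2023 = -4267587363/113377012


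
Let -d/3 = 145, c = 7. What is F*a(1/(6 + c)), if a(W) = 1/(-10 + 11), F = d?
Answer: -435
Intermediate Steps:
d = -435 (d = -3*145 = -435)
F = -435
a(W) = 1 (a(W) = 1/1 = 1)
F*a(1/(6 + c)) = -435*1 = -435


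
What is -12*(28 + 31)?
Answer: -708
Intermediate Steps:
-12*(28 + 31) = -12*59 = -708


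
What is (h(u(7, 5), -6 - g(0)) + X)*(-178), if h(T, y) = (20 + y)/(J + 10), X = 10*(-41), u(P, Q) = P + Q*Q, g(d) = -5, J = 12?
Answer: 801089/11 ≈ 72826.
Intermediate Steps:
u(P, Q) = P + Q**2
X = -410
h(T, y) = 10/11 + y/22 (h(T, y) = (20 + y)/(12 + 10) = (20 + y)/22 = (20 + y)*(1/22) = 10/11 + y/22)
(h(u(7, 5), -6 - g(0)) + X)*(-178) = ((10/11 + (-6 - 1*(-5))/22) - 410)*(-178) = ((10/11 + (-6 + 5)/22) - 410)*(-178) = ((10/11 + (1/22)*(-1)) - 410)*(-178) = ((10/11 - 1/22) - 410)*(-178) = (19/22 - 410)*(-178) = -9001/22*(-178) = 801089/11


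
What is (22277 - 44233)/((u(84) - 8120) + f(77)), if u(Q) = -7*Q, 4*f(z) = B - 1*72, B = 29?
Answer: 87824/34875 ≈ 2.5182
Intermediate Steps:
f(z) = -43/4 (f(z) = (29 - 1*72)/4 = (29 - 72)/4 = (¼)*(-43) = -43/4)
(22277 - 44233)/((u(84) - 8120) + f(77)) = (22277 - 44233)/((-7*84 - 8120) - 43/4) = -21956/((-588 - 8120) - 43/4) = -21956/(-8708 - 43/4) = -21956/(-34875/4) = -21956*(-4/34875) = 87824/34875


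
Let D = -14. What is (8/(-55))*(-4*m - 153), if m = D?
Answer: 776/55 ≈ 14.109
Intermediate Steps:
m = -14
(8/(-55))*(-4*m - 153) = (8/(-55))*(-4*(-14) - 153) = (8*(-1/55))*(56 - 153) = -8/55*(-97) = 776/55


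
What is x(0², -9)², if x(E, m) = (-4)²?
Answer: 256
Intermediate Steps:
x(E, m) = 16
x(0², -9)² = 16² = 256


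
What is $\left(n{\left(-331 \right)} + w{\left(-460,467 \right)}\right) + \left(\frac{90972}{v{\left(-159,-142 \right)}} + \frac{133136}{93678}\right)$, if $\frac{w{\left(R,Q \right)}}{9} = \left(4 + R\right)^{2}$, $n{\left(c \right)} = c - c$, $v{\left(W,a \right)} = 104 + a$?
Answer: $\frac{87543562738}{46839} \approx 1.869 \cdot 10^{6}$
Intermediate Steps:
$n{\left(c \right)} = 0$
$w{\left(R,Q \right)} = 9 \left(4 + R\right)^{2}$
$\left(n{\left(-331 \right)} + w{\left(-460,467 \right)}\right) + \left(\frac{90972}{v{\left(-159,-142 \right)}} + \frac{133136}{93678}\right) = \left(0 + 9 \left(4 - 460\right)^{2}\right) + \left(\frac{90972}{104 - 142} + \frac{133136}{93678}\right) = \left(0 + 9 \left(-456\right)^{2}\right) + \left(\frac{90972}{-38} + 133136 \cdot \frac{1}{93678}\right) = \left(0 + 9 \cdot 207936\right) + \left(90972 \left(- \frac{1}{38}\right) + \frac{66568}{46839}\right) = \left(0 + 1871424\right) + \left(-2394 + \frac{66568}{46839}\right) = 1871424 - \frac{112065998}{46839} = \frac{87543562738}{46839}$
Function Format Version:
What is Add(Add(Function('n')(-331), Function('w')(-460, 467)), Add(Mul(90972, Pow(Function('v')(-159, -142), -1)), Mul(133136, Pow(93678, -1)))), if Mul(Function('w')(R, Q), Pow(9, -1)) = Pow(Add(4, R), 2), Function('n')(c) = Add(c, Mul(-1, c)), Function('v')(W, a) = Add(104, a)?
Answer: Rational(87543562738, 46839) ≈ 1.8690e+6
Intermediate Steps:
Function('n')(c) = 0
Function('w')(R, Q) = Mul(9, Pow(Add(4, R), 2))
Add(Add(Function('n')(-331), Function('w')(-460, 467)), Add(Mul(90972, Pow(Function('v')(-159, -142), -1)), Mul(133136, Pow(93678, -1)))) = Add(Add(0, Mul(9, Pow(Add(4, -460), 2))), Add(Mul(90972, Pow(Add(104, -142), -1)), Mul(133136, Pow(93678, -1)))) = Add(Add(0, Mul(9, Pow(-456, 2))), Add(Mul(90972, Pow(-38, -1)), Mul(133136, Rational(1, 93678)))) = Add(Add(0, Mul(9, 207936)), Add(Mul(90972, Rational(-1, 38)), Rational(66568, 46839))) = Add(Add(0, 1871424), Add(-2394, Rational(66568, 46839))) = Add(1871424, Rational(-112065998, 46839)) = Rational(87543562738, 46839)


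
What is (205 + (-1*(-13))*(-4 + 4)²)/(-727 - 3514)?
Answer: -205/4241 ≈ -0.048338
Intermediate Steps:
(205 + (-1*(-13))*(-4 + 4)²)/(-727 - 3514) = (205 + 13*0²)/(-4241) = (205 + 13*0)*(-1/4241) = (205 + 0)*(-1/4241) = 205*(-1/4241) = -205/4241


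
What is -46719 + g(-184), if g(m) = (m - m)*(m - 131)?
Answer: -46719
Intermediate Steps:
g(m) = 0 (g(m) = 0*(-131 + m) = 0)
-46719 + g(-184) = -46719 + 0 = -46719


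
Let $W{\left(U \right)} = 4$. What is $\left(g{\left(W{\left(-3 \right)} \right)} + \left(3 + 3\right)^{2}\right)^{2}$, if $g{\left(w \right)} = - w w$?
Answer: $400$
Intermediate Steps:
$g{\left(w \right)} = - w^{2}$
$\left(g{\left(W{\left(-3 \right)} \right)} + \left(3 + 3\right)^{2}\right)^{2} = \left(- 4^{2} + \left(3 + 3\right)^{2}\right)^{2} = \left(\left(-1\right) 16 + 6^{2}\right)^{2} = \left(-16 + 36\right)^{2} = 20^{2} = 400$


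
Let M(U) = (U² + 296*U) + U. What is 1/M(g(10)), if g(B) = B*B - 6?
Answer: 1/36754 ≈ 2.7208e-5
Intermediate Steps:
g(B) = -6 + B² (g(B) = B² - 6 = -6 + B²)
M(U) = U² + 297*U
1/M(g(10)) = 1/((-6 + 10²)*(297 + (-6 + 10²))) = 1/((-6 + 100)*(297 + (-6 + 100))) = 1/(94*(297 + 94)) = 1/(94*391) = 1/36754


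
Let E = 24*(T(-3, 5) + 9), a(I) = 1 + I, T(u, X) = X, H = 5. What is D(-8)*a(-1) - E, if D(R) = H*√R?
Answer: -336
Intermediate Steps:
D(R) = 5*√R
E = 336 (E = 24*(5 + 9) = 24*14 = 336)
D(-8)*a(-1) - E = (5*√(-8))*(1 - 1) - 1*336 = (5*(2*I*√2))*0 - 336 = (10*I*√2)*0 - 336 = 0 - 336 = -336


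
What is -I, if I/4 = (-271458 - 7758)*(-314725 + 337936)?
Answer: 25923530304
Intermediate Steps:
I = -25923530304 (I = 4*((-271458 - 7758)*(-314725 + 337936)) = 4*(-279216*23211) = 4*(-6480882576) = -25923530304)
-I = -1*(-25923530304) = 25923530304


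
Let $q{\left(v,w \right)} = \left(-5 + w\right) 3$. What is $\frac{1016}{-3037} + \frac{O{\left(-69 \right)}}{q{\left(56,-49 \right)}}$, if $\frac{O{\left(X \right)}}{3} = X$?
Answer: $\frac{51563}{54666} \approx 0.94324$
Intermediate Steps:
$q{\left(v,w \right)} = -15 + 3 w$
$O{\left(X \right)} = 3 X$
$\frac{1016}{-3037} + \frac{O{\left(-69 \right)}}{q{\left(56,-49 \right)}} = \frac{1016}{-3037} + \frac{3 \left(-69\right)}{-15 + 3 \left(-49\right)} = 1016 \left(- \frac{1}{3037}\right) - \frac{207}{-15 - 147} = - \frac{1016}{3037} - \frac{207}{-162} = - \frac{1016}{3037} - - \frac{23}{18} = - \frac{1016}{3037} + \frac{23}{18} = \frac{51563}{54666}$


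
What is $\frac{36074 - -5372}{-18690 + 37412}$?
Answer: $\frac{901}{407} \approx 2.2138$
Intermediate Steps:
$\frac{36074 - -5372}{-18690 + 37412} = \frac{36074 + \left(-11712 + 17084\right)}{18722} = \left(36074 + 5372\right) \frac{1}{18722} = 41446 \cdot \frac{1}{18722} = \frac{901}{407}$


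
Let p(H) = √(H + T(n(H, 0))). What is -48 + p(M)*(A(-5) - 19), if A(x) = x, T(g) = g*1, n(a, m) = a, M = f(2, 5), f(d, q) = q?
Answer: -48 - 24*√10 ≈ -123.89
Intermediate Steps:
M = 5
T(g) = g
p(H) = √2*√H (p(H) = √(H + H) = √(2*H) = √2*√H)
-48 + p(M)*(A(-5) - 19) = -48 + (√2*√5)*(-5 - 19) = -48 + √10*(-24) = -48 - 24*√10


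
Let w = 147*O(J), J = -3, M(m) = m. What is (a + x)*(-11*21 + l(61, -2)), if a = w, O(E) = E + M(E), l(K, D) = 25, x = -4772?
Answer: 1164724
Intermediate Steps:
O(E) = 2*E (O(E) = E + E = 2*E)
w = -882 (w = 147*(2*(-3)) = 147*(-6) = -882)
a = -882
(a + x)*(-11*21 + l(61, -2)) = (-882 - 4772)*(-11*21 + 25) = -5654*(-231 + 25) = -5654*(-206) = 1164724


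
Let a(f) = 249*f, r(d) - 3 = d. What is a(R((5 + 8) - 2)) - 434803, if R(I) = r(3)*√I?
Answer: -434803 + 1494*√11 ≈ -4.2985e+5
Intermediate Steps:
r(d) = 3 + d
R(I) = 6*√I (R(I) = (3 + 3)*√I = 6*√I)
a(R((5 + 8) - 2)) - 434803 = 249*(6*√((5 + 8) - 2)) - 434803 = 249*(6*√(13 - 2)) - 434803 = 249*(6*√11) - 434803 = 1494*√11 - 434803 = -434803 + 1494*√11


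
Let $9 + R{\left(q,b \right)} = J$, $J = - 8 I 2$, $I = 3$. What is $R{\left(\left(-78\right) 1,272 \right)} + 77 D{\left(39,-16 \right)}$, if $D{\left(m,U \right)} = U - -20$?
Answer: $251$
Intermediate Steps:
$D{\left(m,U \right)} = 20 + U$ ($D{\left(m,U \right)} = U + 20 = 20 + U$)
$J = -48$ ($J = \left(-8\right) 3 \cdot 2 = \left(-24\right) 2 = -48$)
$R{\left(q,b \right)} = -57$ ($R{\left(q,b \right)} = -9 - 48 = -57$)
$R{\left(\left(-78\right) 1,272 \right)} + 77 D{\left(39,-16 \right)} = -57 + 77 \left(20 - 16\right) = -57 + 77 \cdot 4 = -57 + 308 = 251$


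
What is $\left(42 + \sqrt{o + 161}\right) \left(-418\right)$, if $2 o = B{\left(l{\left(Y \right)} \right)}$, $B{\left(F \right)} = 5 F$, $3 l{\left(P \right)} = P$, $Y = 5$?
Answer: $-17556 - \frac{209 \sqrt{5946}}{3} \approx -22928.0$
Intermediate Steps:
$l{\left(P \right)} = \frac{P}{3}$
$o = \frac{25}{6}$ ($o = \frac{5 \cdot \frac{1}{3} \cdot 5}{2} = \frac{5 \cdot \frac{5}{3}}{2} = \frac{1}{2} \cdot \frac{25}{3} = \frac{25}{6} \approx 4.1667$)
$\left(42 + \sqrt{o + 161}\right) \left(-418\right) = \left(42 + \sqrt{\frac{25}{6} + 161}\right) \left(-418\right) = \left(42 + \sqrt{\frac{991}{6}}\right) \left(-418\right) = \left(42 + \frac{\sqrt{5946}}{6}\right) \left(-418\right) = -17556 - \frac{209 \sqrt{5946}}{3}$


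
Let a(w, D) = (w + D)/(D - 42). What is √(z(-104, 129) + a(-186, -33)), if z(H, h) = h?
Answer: √3298/5 ≈ 11.486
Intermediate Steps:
a(w, D) = (D + w)/(-42 + D)
√(z(-104, 129) + a(-186, -33)) = √(129 + (-33 - 186)/(-42 - 33)) = √(129 - 219/(-75)) = √(129 - 1/75*(-219)) = √(129 + 73/25) = √(3298/25) = √3298/5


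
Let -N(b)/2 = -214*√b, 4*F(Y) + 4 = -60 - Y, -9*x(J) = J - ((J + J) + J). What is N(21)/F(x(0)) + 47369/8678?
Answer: 47369/8678 - 107*√21/4 ≈ -117.13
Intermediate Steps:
x(J) = 2*J/9 (x(J) = -(J - ((J + J) + J))/9 = -(J - (2*J + J))/9 = -(J - 3*J)/9 = -(-2)*J/9 = 2*J/9)
F(Y) = -16 - Y/4 (F(Y) = -1 + (-60 - Y)/4 = -1 + (-15 - Y/4) = -16 - Y/4)
N(b) = 428*√b (N(b) = -(-428)*√b = 428*√b)
N(21)/F(x(0)) + 47369/8678 = (428*√21)/(-16 - 0/18) + 47369/8678 = (428*√21)/(-16 - ¼*0) + 47369*(1/8678) = (428*√21)/(-16 + 0) + 47369/8678 = (428*√21)/(-16) + 47369/8678 = (428*√21)*(-1/16) + 47369/8678 = -107*√21/4 + 47369/8678 = 47369/8678 - 107*√21/4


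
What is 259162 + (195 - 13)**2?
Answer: 292286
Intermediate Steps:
259162 + (195 - 13)**2 = 259162 + 182**2 = 259162 + 33124 = 292286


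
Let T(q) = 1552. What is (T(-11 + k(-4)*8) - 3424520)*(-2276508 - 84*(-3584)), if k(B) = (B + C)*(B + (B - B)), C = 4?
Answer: 6761908981536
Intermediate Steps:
k(B) = B*(4 + B) (k(B) = (B + 4)*(B + (B - B)) = (4 + B)*(B + 0) = (4 + B)*B = B*(4 + B))
(T(-11 + k(-4)*8) - 3424520)*(-2276508 - 84*(-3584)) = (1552 - 3424520)*(-2276508 - 84*(-3584)) = -3422968*(-2276508 + 301056) = -3422968*(-1975452) = 6761908981536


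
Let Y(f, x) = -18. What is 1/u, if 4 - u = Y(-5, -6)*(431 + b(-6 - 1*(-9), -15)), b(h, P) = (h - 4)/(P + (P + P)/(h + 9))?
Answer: 35/271706 ≈ 0.00012882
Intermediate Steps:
b(h, P) = (-4 + h)/(P + 2*P/(9 + h)) (b(h, P) = (-4 + h)/(P + (2*P)/(9 + h)) = (-4 + h)/(P + 2*P/(9 + h)))
u = 271706/35 (u = 4 - (-18)*(431 + (-36 + (-6 - 1*(-9))**2 + 5*(-6 - 1*(-9)))/((-15)*(11 + (-6 - 1*(-9))))) = 4 - (-18)*(431 - (-36 + (-6 + 9)**2 + 5*(-6 + 9))/(15*(11 + (-6 + 9)))) = 4 - (-18)*(431 - (-36 + 3**2 + 5*3)/(15*(11 + 3))) = 4 - (-18)*(431 - 1/15*(-36 + 9 + 15)/14) = 4 - (-18)*(431 - 1/15*1/14*(-12)) = 4 - (-18)*(431 + 2/35) = 4 - (-18)*15087/35 = 4 - 1*(-271566/35) = 4 + 271566/35 = 271706/35 ≈ 7763.0)
1/u = 1/(271706/35) = 35/271706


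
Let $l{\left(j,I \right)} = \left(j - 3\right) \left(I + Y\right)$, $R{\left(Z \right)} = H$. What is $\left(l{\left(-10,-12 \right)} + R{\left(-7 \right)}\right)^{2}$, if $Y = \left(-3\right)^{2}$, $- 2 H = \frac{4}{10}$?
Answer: $\frac{37636}{25} \approx 1505.4$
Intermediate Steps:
$H = - \frac{1}{5}$ ($H = - \frac{4 \cdot \frac{1}{10}}{2} = \left(- \frac{1}{2}\right) \frac{2}{5} = - \frac{1}{5} \approx -0.2$)
$R{\left(Z \right)} = - \frac{1}{5}$
$Y = 9$
$l{\left(j,I \right)} = \left(-3 + j\right) \left(9 + I\right)$ ($l{\left(j,I \right)} = \left(j - 3\right) \left(I + 9\right) = \left(-3 + j\right) \left(9 + I\right)$)
$\left(l{\left(-10,-12 \right)} + R{\left(-7 \right)}\right)^{2} = \left(\left(-27 - -36 + 9 \left(-10\right) - -120\right) - \frac{1}{5}\right)^{2} = \left(\left(-27 + 36 - 90 + 120\right) - \frac{1}{5}\right)^{2} = \left(39 - \frac{1}{5}\right)^{2} = \left(\frac{194}{5}\right)^{2} = \frac{37636}{25}$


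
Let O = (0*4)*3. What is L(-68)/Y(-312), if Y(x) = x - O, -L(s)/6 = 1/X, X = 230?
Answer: 1/11960 ≈ 8.3612e-5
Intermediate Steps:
O = 0 (O = 0*3 = 0)
L(s) = -3/115 (L(s) = -6/230 = -6*1/230 = -3/115)
Y(x) = x (Y(x) = x - 1*0 = x + 0 = x)
L(-68)/Y(-312) = -3/115/(-312) = -3/115*(-1/312) = 1/11960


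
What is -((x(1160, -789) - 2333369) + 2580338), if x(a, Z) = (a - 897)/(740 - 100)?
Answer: -158060423/640 ≈ -2.4697e+5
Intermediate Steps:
x(a, Z) = -897/640 + a/640 (x(a, Z) = (-897 + a)/640 = (-897 + a)*(1/640) = -897/640 + a/640)
-((x(1160, -789) - 2333369) + 2580338) = -(((-897/640 + (1/640)*1160) - 2333369) + 2580338) = -(((-897/640 + 29/16) - 2333369) + 2580338) = -((263/640 - 2333369) + 2580338) = -(-1493355897/640 + 2580338) = -1*158060423/640 = -158060423/640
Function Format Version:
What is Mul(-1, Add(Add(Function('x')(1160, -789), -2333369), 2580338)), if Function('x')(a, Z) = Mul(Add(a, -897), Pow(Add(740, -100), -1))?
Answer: Rational(-158060423, 640) ≈ -2.4697e+5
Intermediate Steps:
Function('x')(a, Z) = Add(Rational(-897, 640), Mul(Rational(1, 640), a)) (Function('x')(a, Z) = Mul(Add(-897, a), Pow(640, -1)) = Mul(Add(-897, a), Rational(1, 640)) = Add(Rational(-897, 640), Mul(Rational(1, 640), a)))
Mul(-1, Add(Add(Function('x')(1160, -789), -2333369), 2580338)) = Mul(-1, Add(Add(Add(Rational(-897, 640), Mul(Rational(1, 640), 1160)), -2333369), 2580338)) = Mul(-1, Add(Add(Add(Rational(-897, 640), Rational(29, 16)), -2333369), 2580338)) = Mul(-1, Add(Add(Rational(263, 640), -2333369), 2580338)) = Mul(-1, Add(Rational(-1493355897, 640), 2580338)) = Mul(-1, Rational(158060423, 640)) = Rational(-158060423, 640)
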